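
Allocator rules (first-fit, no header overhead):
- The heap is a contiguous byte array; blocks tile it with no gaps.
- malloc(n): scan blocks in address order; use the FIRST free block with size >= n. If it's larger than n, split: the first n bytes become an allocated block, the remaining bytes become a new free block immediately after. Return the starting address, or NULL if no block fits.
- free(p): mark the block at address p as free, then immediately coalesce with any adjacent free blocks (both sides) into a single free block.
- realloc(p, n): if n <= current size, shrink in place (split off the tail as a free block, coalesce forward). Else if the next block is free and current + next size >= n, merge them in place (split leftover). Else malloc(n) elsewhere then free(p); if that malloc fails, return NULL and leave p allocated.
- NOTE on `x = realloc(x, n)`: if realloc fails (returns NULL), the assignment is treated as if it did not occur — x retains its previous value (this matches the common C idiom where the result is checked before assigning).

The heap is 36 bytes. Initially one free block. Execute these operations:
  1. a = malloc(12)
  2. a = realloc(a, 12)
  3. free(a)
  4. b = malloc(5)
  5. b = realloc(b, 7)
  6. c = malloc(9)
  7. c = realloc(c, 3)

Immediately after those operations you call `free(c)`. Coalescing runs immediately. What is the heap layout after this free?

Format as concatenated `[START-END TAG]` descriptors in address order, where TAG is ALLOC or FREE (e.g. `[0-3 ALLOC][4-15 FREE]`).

Op 1: a = malloc(12) -> a = 0; heap: [0-11 ALLOC][12-35 FREE]
Op 2: a = realloc(a, 12) -> a = 0; heap: [0-11 ALLOC][12-35 FREE]
Op 3: free(a) -> (freed a); heap: [0-35 FREE]
Op 4: b = malloc(5) -> b = 0; heap: [0-4 ALLOC][5-35 FREE]
Op 5: b = realloc(b, 7) -> b = 0; heap: [0-6 ALLOC][7-35 FREE]
Op 6: c = malloc(9) -> c = 7; heap: [0-6 ALLOC][7-15 ALLOC][16-35 FREE]
Op 7: c = realloc(c, 3) -> c = 7; heap: [0-6 ALLOC][7-9 ALLOC][10-35 FREE]
free(c): c = 7 -> block [7-9 ALLOC]; mark free, coalesce with adjacent free neighbors -> [0-6 ALLOC][7-35 FREE]

Answer: [0-6 ALLOC][7-35 FREE]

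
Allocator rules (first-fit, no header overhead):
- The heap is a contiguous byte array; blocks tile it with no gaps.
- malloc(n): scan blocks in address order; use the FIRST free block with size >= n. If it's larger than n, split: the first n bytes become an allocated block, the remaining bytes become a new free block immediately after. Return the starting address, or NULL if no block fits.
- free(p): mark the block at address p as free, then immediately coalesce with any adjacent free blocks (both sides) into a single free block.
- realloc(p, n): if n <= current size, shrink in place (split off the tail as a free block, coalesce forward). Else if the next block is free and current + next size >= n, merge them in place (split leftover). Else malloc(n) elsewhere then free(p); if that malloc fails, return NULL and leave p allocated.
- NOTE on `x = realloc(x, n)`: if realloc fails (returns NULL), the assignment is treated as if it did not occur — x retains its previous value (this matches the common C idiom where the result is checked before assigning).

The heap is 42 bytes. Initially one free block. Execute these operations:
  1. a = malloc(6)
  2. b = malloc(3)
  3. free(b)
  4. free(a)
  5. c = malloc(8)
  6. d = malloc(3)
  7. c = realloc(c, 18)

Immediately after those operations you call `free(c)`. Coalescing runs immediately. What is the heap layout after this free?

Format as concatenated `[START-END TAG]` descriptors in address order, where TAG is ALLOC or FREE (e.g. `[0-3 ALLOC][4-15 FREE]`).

Op 1: a = malloc(6) -> a = 0; heap: [0-5 ALLOC][6-41 FREE]
Op 2: b = malloc(3) -> b = 6; heap: [0-5 ALLOC][6-8 ALLOC][9-41 FREE]
Op 3: free(b) -> (freed b); heap: [0-5 ALLOC][6-41 FREE]
Op 4: free(a) -> (freed a); heap: [0-41 FREE]
Op 5: c = malloc(8) -> c = 0; heap: [0-7 ALLOC][8-41 FREE]
Op 6: d = malloc(3) -> d = 8; heap: [0-7 ALLOC][8-10 ALLOC][11-41 FREE]
Op 7: c = realloc(c, 18) -> c = 11; heap: [0-7 FREE][8-10 ALLOC][11-28 ALLOC][29-41 FREE]
free(c): c = 11 -> block [11-28 ALLOC]; mark free, coalesce with adjacent free neighbors -> [0-7 FREE][8-10 ALLOC][11-41 FREE]

Answer: [0-7 FREE][8-10 ALLOC][11-41 FREE]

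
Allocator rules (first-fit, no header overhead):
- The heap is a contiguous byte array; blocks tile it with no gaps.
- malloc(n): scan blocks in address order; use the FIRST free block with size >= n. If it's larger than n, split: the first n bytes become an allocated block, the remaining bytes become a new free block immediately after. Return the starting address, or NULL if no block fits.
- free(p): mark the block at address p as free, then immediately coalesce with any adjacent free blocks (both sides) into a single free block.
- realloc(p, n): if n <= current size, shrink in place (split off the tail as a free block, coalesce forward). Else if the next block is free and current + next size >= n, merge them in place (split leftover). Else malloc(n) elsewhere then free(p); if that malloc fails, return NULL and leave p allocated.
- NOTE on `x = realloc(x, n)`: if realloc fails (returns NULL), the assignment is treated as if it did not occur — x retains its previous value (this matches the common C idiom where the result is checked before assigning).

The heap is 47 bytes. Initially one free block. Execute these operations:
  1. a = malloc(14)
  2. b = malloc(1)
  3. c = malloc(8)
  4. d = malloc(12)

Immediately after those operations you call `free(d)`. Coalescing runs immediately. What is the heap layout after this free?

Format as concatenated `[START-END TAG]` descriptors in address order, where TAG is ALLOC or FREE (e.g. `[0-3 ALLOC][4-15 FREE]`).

Op 1: a = malloc(14) -> a = 0; heap: [0-13 ALLOC][14-46 FREE]
Op 2: b = malloc(1) -> b = 14; heap: [0-13 ALLOC][14-14 ALLOC][15-46 FREE]
Op 3: c = malloc(8) -> c = 15; heap: [0-13 ALLOC][14-14 ALLOC][15-22 ALLOC][23-46 FREE]
Op 4: d = malloc(12) -> d = 23; heap: [0-13 ALLOC][14-14 ALLOC][15-22 ALLOC][23-34 ALLOC][35-46 FREE]
free(d): d = 23 -> block [23-34 ALLOC]; mark free, coalesce with adjacent free neighbors -> [0-13 ALLOC][14-14 ALLOC][15-22 ALLOC][23-46 FREE]

Answer: [0-13 ALLOC][14-14 ALLOC][15-22 ALLOC][23-46 FREE]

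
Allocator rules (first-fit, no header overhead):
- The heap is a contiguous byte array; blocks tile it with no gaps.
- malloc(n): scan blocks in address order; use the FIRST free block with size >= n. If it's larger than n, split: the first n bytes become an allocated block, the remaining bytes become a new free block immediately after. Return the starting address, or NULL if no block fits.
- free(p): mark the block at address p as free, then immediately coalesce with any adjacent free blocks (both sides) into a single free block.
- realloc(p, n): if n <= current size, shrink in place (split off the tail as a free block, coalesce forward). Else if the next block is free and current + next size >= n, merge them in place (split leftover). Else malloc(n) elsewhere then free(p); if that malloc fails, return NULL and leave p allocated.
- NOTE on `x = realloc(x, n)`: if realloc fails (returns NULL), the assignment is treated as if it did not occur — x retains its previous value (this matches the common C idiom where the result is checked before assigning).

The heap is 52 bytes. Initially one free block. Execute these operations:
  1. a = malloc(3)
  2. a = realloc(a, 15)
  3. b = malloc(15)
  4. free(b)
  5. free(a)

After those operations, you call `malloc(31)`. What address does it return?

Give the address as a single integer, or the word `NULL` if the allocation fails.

Op 1: a = malloc(3) -> a = 0; heap: [0-2 ALLOC][3-51 FREE]
Op 2: a = realloc(a, 15) -> a = 0; heap: [0-14 ALLOC][15-51 FREE]
Op 3: b = malloc(15) -> b = 15; heap: [0-14 ALLOC][15-29 ALLOC][30-51 FREE]
Op 4: free(b) -> (freed b); heap: [0-14 ALLOC][15-51 FREE]
Op 5: free(a) -> (freed a); heap: [0-51 FREE]
malloc(31): first-fit scan over [0-51 FREE] -> 0

Answer: 0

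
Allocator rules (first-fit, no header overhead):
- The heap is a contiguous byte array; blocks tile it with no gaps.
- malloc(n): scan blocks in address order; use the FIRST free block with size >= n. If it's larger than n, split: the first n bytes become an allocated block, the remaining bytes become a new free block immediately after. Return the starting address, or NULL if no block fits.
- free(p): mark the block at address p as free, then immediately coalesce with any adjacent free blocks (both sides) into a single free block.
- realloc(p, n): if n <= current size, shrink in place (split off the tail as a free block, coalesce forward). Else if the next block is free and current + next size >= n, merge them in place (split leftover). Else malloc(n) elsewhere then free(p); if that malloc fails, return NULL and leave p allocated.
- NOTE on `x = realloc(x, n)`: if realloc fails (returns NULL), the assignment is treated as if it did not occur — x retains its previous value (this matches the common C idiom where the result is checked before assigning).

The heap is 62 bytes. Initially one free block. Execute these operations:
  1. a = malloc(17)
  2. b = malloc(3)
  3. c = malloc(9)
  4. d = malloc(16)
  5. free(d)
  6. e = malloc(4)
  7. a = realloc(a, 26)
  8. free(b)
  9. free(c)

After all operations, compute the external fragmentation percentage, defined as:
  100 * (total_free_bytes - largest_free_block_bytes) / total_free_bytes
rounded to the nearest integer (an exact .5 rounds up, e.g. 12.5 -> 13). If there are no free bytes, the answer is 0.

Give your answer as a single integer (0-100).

Answer: 9

Derivation:
Op 1: a = malloc(17) -> a = 0; heap: [0-16 ALLOC][17-61 FREE]
Op 2: b = malloc(3) -> b = 17; heap: [0-16 ALLOC][17-19 ALLOC][20-61 FREE]
Op 3: c = malloc(9) -> c = 20; heap: [0-16 ALLOC][17-19 ALLOC][20-28 ALLOC][29-61 FREE]
Op 4: d = malloc(16) -> d = 29; heap: [0-16 ALLOC][17-19 ALLOC][20-28 ALLOC][29-44 ALLOC][45-61 FREE]
Op 5: free(d) -> (freed d); heap: [0-16 ALLOC][17-19 ALLOC][20-28 ALLOC][29-61 FREE]
Op 6: e = malloc(4) -> e = 29; heap: [0-16 ALLOC][17-19 ALLOC][20-28 ALLOC][29-32 ALLOC][33-61 FREE]
Op 7: a = realloc(a, 26) -> a = 33; heap: [0-16 FREE][17-19 ALLOC][20-28 ALLOC][29-32 ALLOC][33-58 ALLOC][59-61 FREE]
Op 8: free(b) -> (freed b); heap: [0-19 FREE][20-28 ALLOC][29-32 ALLOC][33-58 ALLOC][59-61 FREE]
Op 9: free(c) -> (freed c); heap: [0-28 FREE][29-32 ALLOC][33-58 ALLOC][59-61 FREE]
Free blocks: [29 3] total_free=32 largest=29 -> 100*(32-29)/32 = 300/32 = 9.375 -> rounds to 9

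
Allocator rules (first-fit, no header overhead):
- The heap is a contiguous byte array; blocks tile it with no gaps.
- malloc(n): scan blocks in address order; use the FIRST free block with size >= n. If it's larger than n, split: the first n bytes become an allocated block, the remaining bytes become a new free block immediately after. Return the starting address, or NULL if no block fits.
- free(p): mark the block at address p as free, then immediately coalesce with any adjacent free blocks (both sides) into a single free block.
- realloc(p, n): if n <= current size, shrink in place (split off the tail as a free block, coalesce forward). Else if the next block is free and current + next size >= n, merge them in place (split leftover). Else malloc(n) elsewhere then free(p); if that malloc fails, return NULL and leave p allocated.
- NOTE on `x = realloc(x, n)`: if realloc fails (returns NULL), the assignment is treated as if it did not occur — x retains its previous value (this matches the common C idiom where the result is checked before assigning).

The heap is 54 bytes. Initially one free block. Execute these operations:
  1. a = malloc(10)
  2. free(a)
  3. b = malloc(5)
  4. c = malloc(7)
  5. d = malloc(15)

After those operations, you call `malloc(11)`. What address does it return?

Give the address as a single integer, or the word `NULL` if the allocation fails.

Answer: 27

Derivation:
Op 1: a = malloc(10) -> a = 0; heap: [0-9 ALLOC][10-53 FREE]
Op 2: free(a) -> (freed a); heap: [0-53 FREE]
Op 3: b = malloc(5) -> b = 0; heap: [0-4 ALLOC][5-53 FREE]
Op 4: c = malloc(7) -> c = 5; heap: [0-4 ALLOC][5-11 ALLOC][12-53 FREE]
Op 5: d = malloc(15) -> d = 12; heap: [0-4 ALLOC][5-11 ALLOC][12-26 ALLOC][27-53 FREE]
malloc(11): first-fit scan over [0-4 ALLOC][5-11 ALLOC][12-26 ALLOC][27-53 FREE] -> 27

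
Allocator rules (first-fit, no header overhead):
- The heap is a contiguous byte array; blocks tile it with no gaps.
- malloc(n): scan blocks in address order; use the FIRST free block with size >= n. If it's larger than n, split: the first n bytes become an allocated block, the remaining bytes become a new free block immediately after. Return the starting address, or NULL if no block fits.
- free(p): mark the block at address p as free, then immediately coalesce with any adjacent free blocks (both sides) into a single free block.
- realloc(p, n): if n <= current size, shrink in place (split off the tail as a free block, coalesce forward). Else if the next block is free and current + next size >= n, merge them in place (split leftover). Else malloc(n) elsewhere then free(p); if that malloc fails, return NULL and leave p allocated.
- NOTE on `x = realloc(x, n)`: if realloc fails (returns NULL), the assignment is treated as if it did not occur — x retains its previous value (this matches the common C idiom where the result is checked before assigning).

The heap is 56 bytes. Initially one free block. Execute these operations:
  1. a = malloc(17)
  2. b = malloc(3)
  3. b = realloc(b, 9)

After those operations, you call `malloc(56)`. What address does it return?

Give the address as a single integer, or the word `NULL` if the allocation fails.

Op 1: a = malloc(17) -> a = 0; heap: [0-16 ALLOC][17-55 FREE]
Op 2: b = malloc(3) -> b = 17; heap: [0-16 ALLOC][17-19 ALLOC][20-55 FREE]
Op 3: b = realloc(b, 9) -> b = 17; heap: [0-16 ALLOC][17-25 ALLOC][26-55 FREE]
malloc(56): first-fit scan over [0-16 ALLOC][17-25 ALLOC][26-55 FREE] -> NULL

Answer: NULL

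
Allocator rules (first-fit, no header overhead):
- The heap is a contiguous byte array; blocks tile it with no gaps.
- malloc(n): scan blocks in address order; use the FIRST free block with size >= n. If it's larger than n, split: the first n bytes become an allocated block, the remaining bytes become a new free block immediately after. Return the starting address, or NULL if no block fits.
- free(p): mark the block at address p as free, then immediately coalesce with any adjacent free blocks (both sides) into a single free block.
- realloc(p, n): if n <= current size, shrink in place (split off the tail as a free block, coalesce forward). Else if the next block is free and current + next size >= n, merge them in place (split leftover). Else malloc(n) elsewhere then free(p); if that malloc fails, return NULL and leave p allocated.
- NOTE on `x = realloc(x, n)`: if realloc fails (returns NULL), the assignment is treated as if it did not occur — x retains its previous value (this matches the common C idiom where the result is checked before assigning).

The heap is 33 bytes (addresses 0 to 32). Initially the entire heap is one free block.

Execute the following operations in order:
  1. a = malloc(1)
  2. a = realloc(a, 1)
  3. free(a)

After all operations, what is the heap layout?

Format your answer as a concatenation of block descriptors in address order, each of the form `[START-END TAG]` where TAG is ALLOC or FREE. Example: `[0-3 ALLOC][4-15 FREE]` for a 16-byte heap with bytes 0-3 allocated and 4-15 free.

Answer: [0-32 FREE]

Derivation:
Op 1: a = malloc(1) -> a = 0; heap: [0-0 ALLOC][1-32 FREE]
Op 2: a = realloc(a, 1) -> a = 0; heap: [0-0 ALLOC][1-32 FREE]
Op 3: free(a) -> (freed a); heap: [0-32 FREE]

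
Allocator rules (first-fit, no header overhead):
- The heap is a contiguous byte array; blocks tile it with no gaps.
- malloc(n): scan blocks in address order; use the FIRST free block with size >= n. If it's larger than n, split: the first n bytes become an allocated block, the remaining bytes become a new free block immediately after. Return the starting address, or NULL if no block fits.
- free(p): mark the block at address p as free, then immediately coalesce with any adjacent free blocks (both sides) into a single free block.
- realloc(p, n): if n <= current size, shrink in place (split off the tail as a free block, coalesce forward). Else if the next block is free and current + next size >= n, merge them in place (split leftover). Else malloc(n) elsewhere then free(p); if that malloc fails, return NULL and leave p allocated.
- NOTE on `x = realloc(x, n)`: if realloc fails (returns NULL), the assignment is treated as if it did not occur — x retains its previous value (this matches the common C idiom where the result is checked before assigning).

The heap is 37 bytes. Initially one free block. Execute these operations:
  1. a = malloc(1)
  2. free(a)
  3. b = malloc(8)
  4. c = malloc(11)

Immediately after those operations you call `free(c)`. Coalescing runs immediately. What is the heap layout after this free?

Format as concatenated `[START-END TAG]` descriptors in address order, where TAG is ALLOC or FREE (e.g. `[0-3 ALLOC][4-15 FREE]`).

Op 1: a = malloc(1) -> a = 0; heap: [0-0 ALLOC][1-36 FREE]
Op 2: free(a) -> (freed a); heap: [0-36 FREE]
Op 3: b = malloc(8) -> b = 0; heap: [0-7 ALLOC][8-36 FREE]
Op 4: c = malloc(11) -> c = 8; heap: [0-7 ALLOC][8-18 ALLOC][19-36 FREE]
free(c): c = 8 -> block [8-18 ALLOC]; mark free, coalesce with adjacent free neighbors -> [0-7 ALLOC][8-36 FREE]

Answer: [0-7 ALLOC][8-36 FREE]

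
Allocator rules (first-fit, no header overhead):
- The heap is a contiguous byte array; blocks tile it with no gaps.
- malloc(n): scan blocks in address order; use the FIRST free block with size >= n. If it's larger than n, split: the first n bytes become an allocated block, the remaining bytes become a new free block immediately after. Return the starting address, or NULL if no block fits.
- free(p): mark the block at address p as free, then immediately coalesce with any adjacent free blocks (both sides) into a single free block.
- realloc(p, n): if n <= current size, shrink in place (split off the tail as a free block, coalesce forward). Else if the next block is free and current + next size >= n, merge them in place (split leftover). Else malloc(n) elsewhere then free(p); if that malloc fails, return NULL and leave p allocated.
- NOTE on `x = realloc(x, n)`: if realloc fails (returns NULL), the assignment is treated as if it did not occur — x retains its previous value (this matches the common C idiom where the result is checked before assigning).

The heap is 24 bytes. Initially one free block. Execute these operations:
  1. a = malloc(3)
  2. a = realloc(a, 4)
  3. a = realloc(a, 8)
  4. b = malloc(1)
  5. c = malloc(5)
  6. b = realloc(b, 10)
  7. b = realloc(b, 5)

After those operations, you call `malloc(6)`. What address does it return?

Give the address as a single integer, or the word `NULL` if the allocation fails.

Op 1: a = malloc(3) -> a = 0; heap: [0-2 ALLOC][3-23 FREE]
Op 2: a = realloc(a, 4) -> a = 0; heap: [0-3 ALLOC][4-23 FREE]
Op 3: a = realloc(a, 8) -> a = 0; heap: [0-7 ALLOC][8-23 FREE]
Op 4: b = malloc(1) -> b = 8; heap: [0-7 ALLOC][8-8 ALLOC][9-23 FREE]
Op 5: c = malloc(5) -> c = 9; heap: [0-7 ALLOC][8-8 ALLOC][9-13 ALLOC][14-23 FREE]
Op 6: b = realloc(b, 10) -> b = 14; heap: [0-7 ALLOC][8-8 FREE][9-13 ALLOC][14-23 ALLOC]
Op 7: b = realloc(b, 5) -> b = 14; heap: [0-7 ALLOC][8-8 FREE][9-13 ALLOC][14-18 ALLOC][19-23 FREE]
malloc(6): first-fit scan over [0-7 ALLOC][8-8 FREE][9-13 ALLOC][14-18 ALLOC][19-23 FREE] -> NULL

Answer: NULL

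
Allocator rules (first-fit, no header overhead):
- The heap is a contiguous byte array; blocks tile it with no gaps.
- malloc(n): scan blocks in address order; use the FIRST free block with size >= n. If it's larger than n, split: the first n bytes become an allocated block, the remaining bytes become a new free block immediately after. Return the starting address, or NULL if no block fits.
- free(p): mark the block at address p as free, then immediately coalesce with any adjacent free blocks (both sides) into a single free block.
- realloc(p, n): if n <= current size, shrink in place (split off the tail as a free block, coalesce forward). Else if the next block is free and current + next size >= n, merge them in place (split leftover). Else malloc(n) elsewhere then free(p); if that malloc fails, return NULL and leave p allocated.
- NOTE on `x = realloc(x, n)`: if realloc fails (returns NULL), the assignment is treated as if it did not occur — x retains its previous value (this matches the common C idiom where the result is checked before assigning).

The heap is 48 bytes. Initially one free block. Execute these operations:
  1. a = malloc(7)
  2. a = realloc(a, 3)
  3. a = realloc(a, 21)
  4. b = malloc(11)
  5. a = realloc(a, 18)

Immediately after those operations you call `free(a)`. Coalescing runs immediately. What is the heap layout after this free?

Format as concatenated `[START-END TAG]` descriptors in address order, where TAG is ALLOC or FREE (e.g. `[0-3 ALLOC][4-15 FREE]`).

Op 1: a = malloc(7) -> a = 0; heap: [0-6 ALLOC][7-47 FREE]
Op 2: a = realloc(a, 3) -> a = 0; heap: [0-2 ALLOC][3-47 FREE]
Op 3: a = realloc(a, 21) -> a = 0; heap: [0-20 ALLOC][21-47 FREE]
Op 4: b = malloc(11) -> b = 21; heap: [0-20 ALLOC][21-31 ALLOC][32-47 FREE]
Op 5: a = realloc(a, 18) -> a = 0; heap: [0-17 ALLOC][18-20 FREE][21-31 ALLOC][32-47 FREE]
free(a): a = 0 -> block [0-17 ALLOC]; mark free, coalesce with adjacent free neighbors -> [0-20 FREE][21-31 ALLOC][32-47 FREE]

Answer: [0-20 FREE][21-31 ALLOC][32-47 FREE]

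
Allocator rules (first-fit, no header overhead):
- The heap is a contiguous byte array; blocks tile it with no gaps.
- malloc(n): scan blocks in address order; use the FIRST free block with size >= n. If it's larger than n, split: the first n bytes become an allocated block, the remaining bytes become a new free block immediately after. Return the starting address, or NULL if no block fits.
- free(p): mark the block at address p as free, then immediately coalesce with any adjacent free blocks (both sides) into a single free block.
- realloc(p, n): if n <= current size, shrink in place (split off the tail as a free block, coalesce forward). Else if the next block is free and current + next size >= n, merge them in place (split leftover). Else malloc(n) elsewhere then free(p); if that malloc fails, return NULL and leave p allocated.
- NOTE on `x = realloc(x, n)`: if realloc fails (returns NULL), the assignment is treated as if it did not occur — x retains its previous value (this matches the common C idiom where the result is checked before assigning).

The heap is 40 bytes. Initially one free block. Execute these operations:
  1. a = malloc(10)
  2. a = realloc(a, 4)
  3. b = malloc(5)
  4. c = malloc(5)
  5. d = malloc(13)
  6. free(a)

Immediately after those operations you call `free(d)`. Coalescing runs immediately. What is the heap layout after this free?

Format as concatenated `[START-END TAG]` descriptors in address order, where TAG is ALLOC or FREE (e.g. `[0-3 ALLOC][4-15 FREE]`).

Op 1: a = malloc(10) -> a = 0; heap: [0-9 ALLOC][10-39 FREE]
Op 2: a = realloc(a, 4) -> a = 0; heap: [0-3 ALLOC][4-39 FREE]
Op 3: b = malloc(5) -> b = 4; heap: [0-3 ALLOC][4-8 ALLOC][9-39 FREE]
Op 4: c = malloc(5) -> c = 9; heap: [0-3 ALLOC][4-8 ALLOC][9-13 ALLOC][14-39 FREE]
Op 5: d = malloc(13) -> d = 14; heap: [0-3 ALLOC][4-8 ALLOC][9-13 ALLOC][14-26 ALLOC][27-39 FREE]
Op 6: free(a) -> (freed a); heap: [0-3 FREE][4-8 ALLOC][9-13 ALLOC][14-26 ALLOC][27-39 FREE]
free(d): d = 14 -> block [14-26 ALLOC]; mark free, coalesce with adjacent free neighbors -> [0-3 FREE][4-8 ALLOC][9-13 ALLOC][14-39 FREE]

Answer: [0-3 FREE][4-8 ALLOC][9-13 ALLOC][14-39 FREE]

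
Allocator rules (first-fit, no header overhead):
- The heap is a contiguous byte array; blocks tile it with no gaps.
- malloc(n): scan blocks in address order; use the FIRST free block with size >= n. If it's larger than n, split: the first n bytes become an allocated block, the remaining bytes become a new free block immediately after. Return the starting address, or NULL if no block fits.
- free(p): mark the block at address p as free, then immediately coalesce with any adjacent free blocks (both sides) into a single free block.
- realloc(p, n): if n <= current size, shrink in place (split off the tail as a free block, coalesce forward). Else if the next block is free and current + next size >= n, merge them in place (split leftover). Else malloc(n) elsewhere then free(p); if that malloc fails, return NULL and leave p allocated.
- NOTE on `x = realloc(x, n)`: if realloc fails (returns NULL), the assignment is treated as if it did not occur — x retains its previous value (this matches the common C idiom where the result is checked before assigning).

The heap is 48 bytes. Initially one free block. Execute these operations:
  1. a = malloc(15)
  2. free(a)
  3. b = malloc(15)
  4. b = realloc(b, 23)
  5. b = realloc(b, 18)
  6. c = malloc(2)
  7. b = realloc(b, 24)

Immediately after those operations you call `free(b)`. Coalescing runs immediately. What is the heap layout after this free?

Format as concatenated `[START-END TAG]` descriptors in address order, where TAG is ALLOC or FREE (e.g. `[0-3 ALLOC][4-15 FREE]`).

Answer: [0-17 FREE][18-19 ALLOC][20-47 FREE]

Derivation:
Op 1: a = malloc(15) -> a = 0; heap: [0-14 ALLOC][15-47 FREE]
Op 2: free(a) -> (freed a); heap: [0-47 FREE]
Op 3: b = malloc(15) -> b = 0; heap: [0-14 ALLOC][15-47 FREE]
Op 4: b = realloc(b, 23) -> b = 0; heap: [0-22 ALLOC][23-47 FREE]
Op 5: b = realloc(b, 18) -> b = 0; heap: [0-17 ALLOC][18-47 FREE]
Op 6: c = malloc(2) -> c = 18; heap: [0-17 ALLOC][18-19 ALLOC][20-47 FREE]
Op 7: b = realloc(b, 24) -> b = 20; heap: [0-17 FREE][18-19 ALLOC][20-43 ALLOC][44-47 FREE]
free(b): b = 20 -> block [20-43 ALLOC]; mark free, coalesce with adjacent free neighbors -> [0-17 FREE][18-19 ALLOC][20-47 FREE]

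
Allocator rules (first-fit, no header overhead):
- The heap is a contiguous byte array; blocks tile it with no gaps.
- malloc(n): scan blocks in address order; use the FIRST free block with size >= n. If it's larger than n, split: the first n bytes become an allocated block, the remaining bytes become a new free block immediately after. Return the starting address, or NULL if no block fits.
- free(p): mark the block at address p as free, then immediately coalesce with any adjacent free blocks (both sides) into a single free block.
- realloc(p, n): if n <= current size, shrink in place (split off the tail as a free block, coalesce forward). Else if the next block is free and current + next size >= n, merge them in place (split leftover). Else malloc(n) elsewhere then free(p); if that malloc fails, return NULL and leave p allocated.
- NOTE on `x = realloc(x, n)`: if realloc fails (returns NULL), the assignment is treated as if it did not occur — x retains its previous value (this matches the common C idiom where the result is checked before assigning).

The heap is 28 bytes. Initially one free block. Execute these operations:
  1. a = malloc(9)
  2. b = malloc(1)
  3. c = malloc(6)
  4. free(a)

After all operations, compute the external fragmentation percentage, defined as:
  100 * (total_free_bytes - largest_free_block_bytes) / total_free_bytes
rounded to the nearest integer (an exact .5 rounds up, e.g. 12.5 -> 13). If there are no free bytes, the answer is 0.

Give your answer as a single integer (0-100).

Op 1: a = malloc(9) -> a = 0; heap: [0-8 ALLOC][9-27 FREE]
Op 2: b = malloc(1) -> b = 9; heap: [0-8 ALLOC][9-9 ALLOC][10-27 FREE]
Op 3: c = malloc(6) -> c = 10; heap: [0-8 ALLOC][9-9 ALLOC][10-15 ALLOC][16-27 FREE]
Op 4: free(a) -> (freed a); heap: [0-8 FREE][9-9 ALLOC][10-15 ALLOC][16-27 FREE]
Free blocks: [9 12] total_free=21 largest=12 -> 100*(21-12)/21 = 900/21 ≈ 42.857 -> rounds to 43

Answer: 43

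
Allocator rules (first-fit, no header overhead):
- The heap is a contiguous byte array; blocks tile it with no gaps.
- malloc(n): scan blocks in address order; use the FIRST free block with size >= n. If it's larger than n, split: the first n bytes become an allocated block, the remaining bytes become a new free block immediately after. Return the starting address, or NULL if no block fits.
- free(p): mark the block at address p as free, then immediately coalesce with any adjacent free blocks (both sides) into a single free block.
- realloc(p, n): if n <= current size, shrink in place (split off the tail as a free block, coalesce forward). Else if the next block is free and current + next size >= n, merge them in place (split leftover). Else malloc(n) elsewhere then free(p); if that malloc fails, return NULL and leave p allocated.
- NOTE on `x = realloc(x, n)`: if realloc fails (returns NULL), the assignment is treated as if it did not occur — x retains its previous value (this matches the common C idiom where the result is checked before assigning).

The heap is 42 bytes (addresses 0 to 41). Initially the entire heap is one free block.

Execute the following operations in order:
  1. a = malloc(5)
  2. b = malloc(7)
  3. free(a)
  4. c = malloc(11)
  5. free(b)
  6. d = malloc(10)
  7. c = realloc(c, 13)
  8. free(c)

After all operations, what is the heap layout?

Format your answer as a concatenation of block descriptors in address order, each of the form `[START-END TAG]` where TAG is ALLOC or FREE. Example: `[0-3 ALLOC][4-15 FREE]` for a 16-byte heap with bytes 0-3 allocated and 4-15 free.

Answer: [0-9 ALLOC][10-41 FREE]

Derivation:
Op 1: a = malloc(5) -> a = 0; heap: [0-4 ALLOC][5-41 FREE]
Op 2: b = malloc(7) -> b = 5; heap: [0-4 ALLOC][5-11 ALLOC][12-41 FREE]
Op 3: free(a) -> (freed a); heap: [0-4 FREE][5-11 ALLOC][12-41 FREE]
Op 4: c = malloc(11) -> c = 12; heap: [0-4 FREE][5-11 ALLOC][12-22 ALLOC][23-41 FREE]
Op 5: free(b) -> (freed b); heap: [0-11 FREE][12-22 ALLOC][23-41 FREE]
Op 6: d = malloc(10) -> d = 0; heap: [0-9 ALLOC][10-11 FREE][12-22 ALLOC][23-41 FREE]
Op 7: c = realloc(c, 13) -> c = 12; heap: [0-9 ALLOC][10-11 FREE][12-24 ALLOC][25-41 FREE]
Op 8: free(c) -> (freed c); heap: [0-9 ALLOC][10-41 FREE]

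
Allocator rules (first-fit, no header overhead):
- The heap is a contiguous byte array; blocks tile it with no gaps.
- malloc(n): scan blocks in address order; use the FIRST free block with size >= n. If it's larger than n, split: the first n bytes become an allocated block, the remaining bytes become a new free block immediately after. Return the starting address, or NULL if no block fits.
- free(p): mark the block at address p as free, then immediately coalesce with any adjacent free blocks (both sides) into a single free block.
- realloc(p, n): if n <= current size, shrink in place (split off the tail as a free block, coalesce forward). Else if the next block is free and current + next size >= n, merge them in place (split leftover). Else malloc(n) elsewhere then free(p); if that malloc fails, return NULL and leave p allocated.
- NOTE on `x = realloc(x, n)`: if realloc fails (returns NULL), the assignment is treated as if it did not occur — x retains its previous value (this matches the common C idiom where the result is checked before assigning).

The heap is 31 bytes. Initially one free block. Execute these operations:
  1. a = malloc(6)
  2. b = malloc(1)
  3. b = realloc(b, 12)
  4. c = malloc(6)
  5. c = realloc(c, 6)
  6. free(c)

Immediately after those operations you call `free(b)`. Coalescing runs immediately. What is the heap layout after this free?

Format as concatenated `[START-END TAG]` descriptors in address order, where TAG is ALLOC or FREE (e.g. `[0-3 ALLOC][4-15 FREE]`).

Op 1: a = malloc(6) -> a = 0; heap: [0-5 ALLOC][6-30 FREE]
Op 2: b = malloc(1) -> b = 6; heap: [0-5 ALLOC][6-6 ALLOC][7-30 FREE]
Op 3: b = realloc(b, 12) -> b = 6; heap: [0-5 ALLOC][6-17 ALLOC][18-30 FREE]
Op 4: c = malloc(6) -> c = 18; heap: [0-5 ALLOC][6-17 ALLOC][18-23 ALLOC][24-30 FREE]
Op 5: c = realloc(c, 6) -> c = 18; heap: [0-5 ALLOC][6-17 ALLOC][18-23 ALLOC][24-30 FREE]
Op 6: free(c) -> (freed c); heap: [0-5 ALLOC][6-17 ALLOC][18-30 FREE]
free(b): b = 6 -> block [6-17 ALLOC]; mark free, coalesce with adjacent free neighbors -> [0-5 ALLOC][6-30 FREE]

Answer: [0-5 ALLOC][6-30 FREE]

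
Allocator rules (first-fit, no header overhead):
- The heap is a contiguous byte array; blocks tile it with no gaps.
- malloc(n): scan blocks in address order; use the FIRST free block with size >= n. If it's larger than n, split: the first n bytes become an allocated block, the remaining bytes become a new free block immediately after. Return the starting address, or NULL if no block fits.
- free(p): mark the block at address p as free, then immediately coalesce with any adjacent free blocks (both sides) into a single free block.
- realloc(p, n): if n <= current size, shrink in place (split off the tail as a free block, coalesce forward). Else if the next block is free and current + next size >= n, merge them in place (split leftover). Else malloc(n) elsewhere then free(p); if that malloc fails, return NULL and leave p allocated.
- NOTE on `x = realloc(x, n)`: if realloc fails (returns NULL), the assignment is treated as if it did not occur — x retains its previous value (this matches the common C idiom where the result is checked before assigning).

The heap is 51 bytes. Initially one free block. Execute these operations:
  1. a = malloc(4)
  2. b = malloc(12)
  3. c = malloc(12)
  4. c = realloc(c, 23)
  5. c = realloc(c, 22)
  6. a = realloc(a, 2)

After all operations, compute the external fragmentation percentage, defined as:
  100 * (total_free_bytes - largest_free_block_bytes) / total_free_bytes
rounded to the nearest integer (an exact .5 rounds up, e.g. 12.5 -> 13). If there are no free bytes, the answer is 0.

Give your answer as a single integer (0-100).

Answer: 13

Derivation:
Op 1: a = malloc(4) -> a = 0; heap: [0-3 ALLOC][4-50 FREE]
Op 2: b = malloc(12) -> b = 4; heap: [0-3 ALLOC][4-15 ALLOC][16-50 FREE]
Op 3: c = malloc(12) -> c = 16; heap: [0-3 ALLOC][4-15 ALLOC][16-27 ALLOC][28-50 FREE]
Op 4: c = realloc(c, 23) -> c = 16; heap: [0-3 ALLOC][4-15 ALLOC][16-38 ALLOC][39-50 FREE]
Op 5: c = realloc(c, 22) -> c = 16; heap: [0-3 ALLOC][4-15 ALLOC][16-37 ALLOC][38-50 FREE]
Op 6: a = realloc(a, 2) -> a = 0; heap: [0-1 ALLOC][2-3 FREE][4-15 ALLOC][16-37 ALLOC][38-50 FREE]
Free blocks: [2 13] total_free=15 largest=13 -> 100*(15-13)/15 = 200/15 ≈ 13.333 -> rounds to 13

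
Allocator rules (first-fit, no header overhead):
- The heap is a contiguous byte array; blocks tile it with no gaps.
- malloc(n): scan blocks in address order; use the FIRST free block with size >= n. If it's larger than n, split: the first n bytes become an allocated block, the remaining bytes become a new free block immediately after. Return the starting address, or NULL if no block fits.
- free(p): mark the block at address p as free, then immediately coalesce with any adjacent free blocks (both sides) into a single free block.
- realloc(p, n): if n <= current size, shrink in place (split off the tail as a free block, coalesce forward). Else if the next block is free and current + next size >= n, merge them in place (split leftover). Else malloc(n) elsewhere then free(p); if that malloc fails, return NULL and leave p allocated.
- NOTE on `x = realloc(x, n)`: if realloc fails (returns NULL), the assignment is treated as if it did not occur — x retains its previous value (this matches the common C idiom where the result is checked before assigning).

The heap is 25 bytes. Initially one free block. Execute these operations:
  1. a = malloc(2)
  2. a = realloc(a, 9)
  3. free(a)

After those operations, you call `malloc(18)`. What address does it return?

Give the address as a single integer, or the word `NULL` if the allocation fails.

Answer: 0

Derivation:
Op 1: a = malloc(2) -> a = 0; heap: [0-1 ALLOC][2-24 FREE]
Op 2: a = realloc(a, 9) -> a = 0; heap: [0-8 ALLOC][9-24 FREE]
Op 3: free(a) -> (freed a); heap: [0-24 FREE]
malloc(18): first-fit scan over [0-24 FREE] -> 0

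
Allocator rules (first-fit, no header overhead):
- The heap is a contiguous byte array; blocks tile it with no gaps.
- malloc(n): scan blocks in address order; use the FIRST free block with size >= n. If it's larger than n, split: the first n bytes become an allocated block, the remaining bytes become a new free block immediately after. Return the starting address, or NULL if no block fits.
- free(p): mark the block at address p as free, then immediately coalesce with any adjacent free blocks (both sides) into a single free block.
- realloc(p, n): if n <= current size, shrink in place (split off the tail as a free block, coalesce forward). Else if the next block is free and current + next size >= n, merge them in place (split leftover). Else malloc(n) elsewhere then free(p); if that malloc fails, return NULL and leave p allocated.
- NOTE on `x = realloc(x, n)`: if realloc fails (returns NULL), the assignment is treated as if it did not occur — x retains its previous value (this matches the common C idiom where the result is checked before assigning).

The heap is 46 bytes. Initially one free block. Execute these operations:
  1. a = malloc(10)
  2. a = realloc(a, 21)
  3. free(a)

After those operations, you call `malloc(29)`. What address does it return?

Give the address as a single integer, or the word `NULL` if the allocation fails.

Answer: 0

Derivation:
Op 1: a = malloc(10) -> a = 0; heap: [0-9 ALLOC][10-45 FREE]
Op 2: a = realloc(a, 21) -> a = 0; heap: [0-20 ALLOC][21-45 FREE]
Op 3: free(a) -> (freed a); heap: [0-45 FREE]
malloc(29): first-fit scan over [0-45 FREE] -> 0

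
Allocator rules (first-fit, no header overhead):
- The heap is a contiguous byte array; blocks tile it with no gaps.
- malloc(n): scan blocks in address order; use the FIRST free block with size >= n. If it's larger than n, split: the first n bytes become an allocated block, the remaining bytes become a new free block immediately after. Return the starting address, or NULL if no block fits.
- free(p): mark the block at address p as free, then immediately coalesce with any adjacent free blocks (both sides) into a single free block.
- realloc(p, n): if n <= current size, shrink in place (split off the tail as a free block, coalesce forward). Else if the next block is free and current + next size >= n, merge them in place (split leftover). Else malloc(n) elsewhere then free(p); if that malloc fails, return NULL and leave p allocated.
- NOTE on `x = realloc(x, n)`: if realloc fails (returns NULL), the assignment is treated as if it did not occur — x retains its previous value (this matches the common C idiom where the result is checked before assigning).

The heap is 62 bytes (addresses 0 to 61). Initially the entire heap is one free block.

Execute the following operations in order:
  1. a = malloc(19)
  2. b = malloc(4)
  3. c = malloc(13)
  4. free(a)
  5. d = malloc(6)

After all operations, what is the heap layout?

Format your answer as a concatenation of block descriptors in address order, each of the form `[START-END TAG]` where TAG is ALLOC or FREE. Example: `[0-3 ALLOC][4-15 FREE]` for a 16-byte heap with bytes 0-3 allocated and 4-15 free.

Answer: [0-5 ALLOC][6-18 FREE][19-22 ALLOC][23-35 ALLOC][36-61 FREE]

Derivation:
Op 1: a = malloc(19) -> a = 0; heap: [0-18 ALLOC][19-61 FREE]
Op 2: b = malloc(4) -> b = 19; heap: [0-18 ALLOC][19-22 ALLOC][23-61 FREE]
Op 3: c = malloc(13) -> c = 23; heap: [0-18 ALLOC][19-22 ALLOC][23-35 ALLOC][36-61 FREE]
Op 4: free(a) -> (freed a); heap: [0-18 FREE][19-22 ALLOC][23-35 ALLOC][36-61 FREE]
Op 5: d = malloc(6) -> d = 0; heap: [0-5 ALLOC][6-18 FREE][19-22 ALLOC][23-35 ALLOC][36-61 FREE]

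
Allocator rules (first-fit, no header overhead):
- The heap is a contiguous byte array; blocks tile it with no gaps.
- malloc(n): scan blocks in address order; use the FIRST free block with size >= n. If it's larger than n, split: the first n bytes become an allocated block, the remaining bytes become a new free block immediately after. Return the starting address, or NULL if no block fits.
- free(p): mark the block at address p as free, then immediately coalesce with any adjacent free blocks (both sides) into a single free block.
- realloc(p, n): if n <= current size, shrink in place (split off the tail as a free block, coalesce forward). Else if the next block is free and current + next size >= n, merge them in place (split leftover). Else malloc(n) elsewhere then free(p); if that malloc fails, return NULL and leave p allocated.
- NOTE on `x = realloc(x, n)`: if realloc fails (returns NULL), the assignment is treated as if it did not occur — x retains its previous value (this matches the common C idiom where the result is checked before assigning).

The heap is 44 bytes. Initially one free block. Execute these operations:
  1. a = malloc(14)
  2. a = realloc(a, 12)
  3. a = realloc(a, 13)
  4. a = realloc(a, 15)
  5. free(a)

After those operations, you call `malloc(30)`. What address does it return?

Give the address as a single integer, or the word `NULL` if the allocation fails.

Answer: 0

Derivation:
Op 1: a = malloc(14) -> a = 0; heap: [0-13 ALLOC][14-43 FREE]
Op 2: a = realloc(a, 12) -> a = 0; heap: [0-11 ALLOC][12-43 FREE]
Op 3: a = realloc(a, 13) -> a = 0; heap: [0-12 ALLOC][13-43 FREE]
Op 4: a = realloc(a, 15) -> a = 0; heap: [0-14 ALLOC][15-43 FREE]
Op 5: free(a) -> (freed a); heap: [0-43 FREE]
malloc(30): first-fit scan over [0-43 FREE] -> 0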